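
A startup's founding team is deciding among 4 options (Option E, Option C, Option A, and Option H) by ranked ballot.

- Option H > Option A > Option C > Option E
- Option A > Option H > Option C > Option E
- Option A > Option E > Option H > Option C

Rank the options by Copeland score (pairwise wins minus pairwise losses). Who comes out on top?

Pairwise results:
  Option E vs Option C: Option C wins 2–1.
  Option E vs Option A: Option A wins 3–0.
  Option E vs Option H: Option H wins 2–1.
  Option C vs Option A: Option A wins 3–0.
  Option C vs Option H: Option H wins 3–0.
  Option A vs Option H: Option A wins 2–1.
Copeland scores (wins − losses):
  Option E: 0 − 3 = -3
  Option C: 1 − 2 = -1
  Option A: 3 − 0 = 3
  Option H: 2 − 1 = 1
Option A has the best Copeland score.

Option A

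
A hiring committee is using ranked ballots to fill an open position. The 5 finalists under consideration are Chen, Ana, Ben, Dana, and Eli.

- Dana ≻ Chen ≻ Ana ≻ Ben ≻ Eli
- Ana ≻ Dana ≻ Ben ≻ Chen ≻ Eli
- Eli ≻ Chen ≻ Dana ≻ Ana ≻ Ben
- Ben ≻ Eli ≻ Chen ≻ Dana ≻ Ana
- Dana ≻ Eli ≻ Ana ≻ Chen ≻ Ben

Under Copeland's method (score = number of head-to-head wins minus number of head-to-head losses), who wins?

Pairwise results:
  Chen vs Ana: Chen wins 3–2.
  Chen vs Ben: Chen wins 3–2.
  Chen vs Dana: Dana wins 3–2.
  Chen vs Eli: Eli wins 3–2.
  Ana vs Ben: Ana wins 4–1.
  Ana vs Dana: Dana wins 4–1.
  Ana vs Eli: Eli wins 3–2.
  Ben vs Dana: Dana wins 4–1.
  Ben vs Eli: Ben wins 3–2.
  Dana vs Eli: Dana wins 3–2.
Copeland scores (wins − losses):
  Chen: 2 − 2 = 0
  Ana: 1 − 3 = -2
  Ben: 1 − 3 = -2
  Dana: 4 − 0 = 4
  Eli: 2 − 2 = 0
Dana has the best Copeland score.

Dana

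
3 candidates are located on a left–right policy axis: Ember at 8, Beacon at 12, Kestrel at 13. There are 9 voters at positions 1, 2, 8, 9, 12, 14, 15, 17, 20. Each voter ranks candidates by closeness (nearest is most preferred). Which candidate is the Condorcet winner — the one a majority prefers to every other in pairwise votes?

Beacon

With single-peaked preferences on a line, the Condorcet winner is the candidate closest to the median voter.
The median voter (position 12) is closest to Beacon at 12.
Check: Beacon vs Ember — voters closer to Beacon: 5 of 9.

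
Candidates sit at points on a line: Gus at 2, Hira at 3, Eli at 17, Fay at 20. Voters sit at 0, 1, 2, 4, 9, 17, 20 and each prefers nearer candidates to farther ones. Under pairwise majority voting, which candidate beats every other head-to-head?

With single-peaked preferences on a line, the Condorcet winner is the candidate closest to the median voter.
The median voter (position 4) is closest to Hira at 3.
Check: Hira vs Eli — voters closer to Hira: 5 of 7.

Hira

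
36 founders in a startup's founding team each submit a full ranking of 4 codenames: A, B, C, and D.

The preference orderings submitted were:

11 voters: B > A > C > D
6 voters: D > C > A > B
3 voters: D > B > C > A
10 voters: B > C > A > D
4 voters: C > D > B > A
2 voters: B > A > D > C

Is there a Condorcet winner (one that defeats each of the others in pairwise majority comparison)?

Yes

Head-to-head results (36 voters total):
A vs B: B wins 30–6.
A vs C: C wins 23–13.
A vs D: A wins 23–13.
B vs C: B wins 26–10.
B vs D: B wins 23–13.
C vs D: C wins 25–11.
B beats each rival — A (30–6), C (26–10), D (23–13) — so B is the Condorcet winner.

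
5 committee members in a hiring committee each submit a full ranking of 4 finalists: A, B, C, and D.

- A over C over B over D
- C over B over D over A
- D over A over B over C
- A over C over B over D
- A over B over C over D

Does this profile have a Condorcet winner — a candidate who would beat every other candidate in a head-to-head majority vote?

Yes

Head-to-head results (5 voters total):
A vs B: A wins 4–1.
A vs C: A wins 4–1.
A vs D: A wins 3–2.
B vs C: C wins 3–2.
B vs D: B wins 4–1.
C vs D: C wins 4–1.
A beats each rival — B (4–1), C (4–1), D (3–2) — so A is the Condorcet winner.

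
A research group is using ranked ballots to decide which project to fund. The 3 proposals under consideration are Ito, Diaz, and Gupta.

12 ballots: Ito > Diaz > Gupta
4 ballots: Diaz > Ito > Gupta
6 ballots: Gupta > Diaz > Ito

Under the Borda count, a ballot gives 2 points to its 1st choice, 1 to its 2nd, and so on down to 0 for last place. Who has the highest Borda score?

Ito

Borda scores:
  Ito: 12·2 + 4·1 + 6·0 = 28
  Diaz: 12·1 + 4·2 + 6·1 = 26
  Gupta: 12·0 + 4·0 + 6·2 = 12
Ito has the highest total.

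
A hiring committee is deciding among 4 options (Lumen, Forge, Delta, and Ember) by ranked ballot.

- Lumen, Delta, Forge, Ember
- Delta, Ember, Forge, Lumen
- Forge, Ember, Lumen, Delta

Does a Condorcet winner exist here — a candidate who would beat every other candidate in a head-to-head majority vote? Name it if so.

Head-to-head results (3 voters total):
Lumen vs Forge: Forge wins 2–1.
Lumen vs Delta: Lumen wins 2–1.
Lumen vs Ember: Ember wins 2–1.
Forge vs Delta: Delta wins 2–1.
Forge vs Ember: Forge wins 2–1.
Delta vs Ember: Delta wins 2–1.
No candidate beats all others: Lumen beats Delta beats Forge beats Lumen, a majority cycle.

There is no Condorcet winner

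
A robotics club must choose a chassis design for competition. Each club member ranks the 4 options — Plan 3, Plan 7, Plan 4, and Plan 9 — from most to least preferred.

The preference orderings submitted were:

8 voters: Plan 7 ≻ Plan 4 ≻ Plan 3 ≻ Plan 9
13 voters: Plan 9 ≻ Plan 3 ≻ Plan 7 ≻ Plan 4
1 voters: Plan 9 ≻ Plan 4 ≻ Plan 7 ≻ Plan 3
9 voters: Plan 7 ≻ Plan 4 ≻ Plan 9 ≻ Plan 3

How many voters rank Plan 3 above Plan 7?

Ballots ranking Plan 3 above Plan 7: 13.
Ballots ranking Plan 7 above Plan 3: 8+1+9 = 18.
So 13 of 31 voters prefer Plan 3 to Plan 7.

13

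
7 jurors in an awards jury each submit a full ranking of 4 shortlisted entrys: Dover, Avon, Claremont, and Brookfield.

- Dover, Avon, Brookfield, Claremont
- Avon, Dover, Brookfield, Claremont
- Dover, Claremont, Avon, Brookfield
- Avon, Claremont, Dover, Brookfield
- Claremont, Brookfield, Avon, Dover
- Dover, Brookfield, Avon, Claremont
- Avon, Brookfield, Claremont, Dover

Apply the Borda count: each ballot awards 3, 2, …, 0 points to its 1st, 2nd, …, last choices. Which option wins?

Avon

Borda scores:
  Dover: 3 + 2 + 3 + 1 + 0 + 3 + 0 = 12
  Avon: 2 + 3 + 1 + 3 + 1 + 1 + 3 = 14
  Claremont: 0 + 0 + 2 + 2 + 3 + 0 + 1 = 8
  Brookfield: 1 + 1 + 0 + 0 + 2 + 2 + 2 = 8
Avon has the highest total.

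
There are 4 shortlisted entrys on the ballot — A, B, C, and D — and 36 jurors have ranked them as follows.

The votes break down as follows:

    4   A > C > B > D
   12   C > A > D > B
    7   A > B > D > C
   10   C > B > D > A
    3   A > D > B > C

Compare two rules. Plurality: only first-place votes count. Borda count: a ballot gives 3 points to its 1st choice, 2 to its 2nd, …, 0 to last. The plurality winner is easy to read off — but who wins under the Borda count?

Plurality first-place counts: A 14, B 0, C 22, D 0 → C.
Borda totals: A 66, B 41, C 74, D 35 → C.

C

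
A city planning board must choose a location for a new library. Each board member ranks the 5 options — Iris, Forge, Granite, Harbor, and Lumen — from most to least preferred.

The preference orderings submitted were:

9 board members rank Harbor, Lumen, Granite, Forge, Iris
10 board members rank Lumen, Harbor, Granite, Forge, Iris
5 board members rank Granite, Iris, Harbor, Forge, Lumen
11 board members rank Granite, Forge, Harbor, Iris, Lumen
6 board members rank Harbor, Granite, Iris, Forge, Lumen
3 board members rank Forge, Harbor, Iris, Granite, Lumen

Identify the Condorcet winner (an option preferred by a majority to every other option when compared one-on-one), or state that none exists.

Harbor

Head-to-head results (44 voters total):
Iris vs Forge: Forge wins 33–11.
Iris vs Granite: Granite wins 41–3.
Iris vs Harbor: Harbor wins 39–5.
Iris vs Lumen: Iris wins 25–19.
Forge vs Granite: Granite wins 41–3.
Forge vs Harbor: Harbor wins 30–14.
Forge vs Lumen: Forge wins 25–19.
Granite vs Harbor: Harbor wins 28–16.
Granite vs Lumen: Granite wins 25–19.
Harbor vs Lumen: Harbor wins 34–10.
Harbor beats each rival — Iris (39–5), Forge (30–14), Granite (28–16), Lumen (34–10) — so Harbor is the Condorcet winner.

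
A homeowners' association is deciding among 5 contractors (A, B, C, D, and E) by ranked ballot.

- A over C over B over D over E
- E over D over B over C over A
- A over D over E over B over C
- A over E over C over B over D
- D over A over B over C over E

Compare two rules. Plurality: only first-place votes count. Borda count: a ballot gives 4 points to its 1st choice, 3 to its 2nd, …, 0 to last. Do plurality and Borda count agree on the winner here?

Yes

Plurality first-place counts: A 3, B 0, C 0, D 1, E 1 → A.
Borda totals: A 15, B 8, C 7, D 11, E 9 → A.
The two rules agree on A.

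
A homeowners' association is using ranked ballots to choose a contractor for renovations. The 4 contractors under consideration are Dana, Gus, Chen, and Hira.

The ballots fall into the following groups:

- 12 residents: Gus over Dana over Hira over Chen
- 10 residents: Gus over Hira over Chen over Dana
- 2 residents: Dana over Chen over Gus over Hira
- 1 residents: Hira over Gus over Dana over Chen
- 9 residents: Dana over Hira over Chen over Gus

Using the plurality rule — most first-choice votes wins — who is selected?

First-place vote totals:
  Dana: 11
  Gus: 22
  Chen: 0
  Hira: 1
Gus has the most first-place votes.

Gus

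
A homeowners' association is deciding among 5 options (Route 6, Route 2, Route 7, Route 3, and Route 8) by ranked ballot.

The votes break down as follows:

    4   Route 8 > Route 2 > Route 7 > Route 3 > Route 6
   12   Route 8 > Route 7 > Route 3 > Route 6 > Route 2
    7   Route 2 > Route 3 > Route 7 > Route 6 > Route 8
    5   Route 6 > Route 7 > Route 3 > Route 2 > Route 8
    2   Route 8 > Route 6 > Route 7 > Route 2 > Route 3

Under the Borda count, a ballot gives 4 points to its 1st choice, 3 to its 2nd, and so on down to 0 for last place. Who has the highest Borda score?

Route 7

Borda scores:
  Route 6: 4·0 + 12·1 + 7·1 + 5·4 + 2·3 = 45
  Route 2: 4·3 + 12·0 + 7·4 + 5·1 + 2·1 = 47
  Route 7: 4·2 + 12·3 + 7·2 + 5·3 + 2·2 = 77
  Route 3: 4·1 + 12·2 + 7·3 + 5·2 + 2·0 = 59
  Route 8: 4·4 + 12·4 + 7·0 + 5·0 + 2·4 = 72
Route 7 has the highest total.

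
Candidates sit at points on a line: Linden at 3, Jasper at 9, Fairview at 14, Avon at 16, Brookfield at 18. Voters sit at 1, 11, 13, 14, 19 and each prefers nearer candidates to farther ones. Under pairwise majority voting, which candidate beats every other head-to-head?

Fairview

With single-peaked preferences on a line, the Condorcet winner is the candidate closest to the median voter.
The median voter (position 13) is closest to Fairview at 14.
Check: Fairview vs Brookfield — voters closer to Fairview: 4 of 5.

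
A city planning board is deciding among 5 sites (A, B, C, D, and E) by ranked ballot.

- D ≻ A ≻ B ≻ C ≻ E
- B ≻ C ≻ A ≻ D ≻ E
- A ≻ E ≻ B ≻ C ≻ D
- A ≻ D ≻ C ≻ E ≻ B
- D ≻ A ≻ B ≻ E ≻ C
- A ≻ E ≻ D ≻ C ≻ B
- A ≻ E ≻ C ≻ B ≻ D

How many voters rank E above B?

Ballots ranking E above B: 4.
Ballots ranking B above E: 3.
So 4 of 7 voters prefer E to B.

4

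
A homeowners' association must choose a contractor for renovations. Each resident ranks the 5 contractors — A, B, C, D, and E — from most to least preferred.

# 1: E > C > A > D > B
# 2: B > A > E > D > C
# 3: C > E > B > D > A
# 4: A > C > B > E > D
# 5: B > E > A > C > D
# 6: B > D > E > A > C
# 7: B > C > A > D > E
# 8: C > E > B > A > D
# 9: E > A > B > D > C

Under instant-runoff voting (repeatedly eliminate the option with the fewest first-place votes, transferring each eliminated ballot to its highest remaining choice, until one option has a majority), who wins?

Round 1: B 4, C 2, E 2, A 1, D 0. D has the fewest and is eliminated.
Round 2: B 4, C 2, E 2, A 1. A has the fewest and is eliminated.
Round 3: B 4, C 3, E 2. E has the fewest and is eliminated.
Round 4: B 5, C 4. B has a majority.

B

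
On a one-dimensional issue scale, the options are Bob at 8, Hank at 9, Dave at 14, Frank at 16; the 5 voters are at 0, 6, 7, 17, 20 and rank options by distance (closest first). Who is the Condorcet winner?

Bob

With single-peaked preferences on a line, the Condorcet winner is the candidate closest to the median voter.
The median voter (position 7) is closest to Bob at 8.
Check: Bob vs Frank — voters closer to Bob: 3 of 5.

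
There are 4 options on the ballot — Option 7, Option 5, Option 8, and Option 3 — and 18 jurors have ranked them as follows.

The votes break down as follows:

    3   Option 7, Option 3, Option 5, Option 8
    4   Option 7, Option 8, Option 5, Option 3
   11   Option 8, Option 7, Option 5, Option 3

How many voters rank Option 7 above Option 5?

Ballots ranking Option 7 above Option 5: 3+4+11 = 18.
Ballots ranking Option 5 above Option 7: 0.
So 18 of 18 voters prefer Option 7 to Option 5.

18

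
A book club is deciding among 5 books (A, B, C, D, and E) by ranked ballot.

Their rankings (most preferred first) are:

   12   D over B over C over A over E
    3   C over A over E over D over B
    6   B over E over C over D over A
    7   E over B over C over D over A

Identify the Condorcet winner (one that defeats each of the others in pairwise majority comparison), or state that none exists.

Head-to-head results (28 voters total):
A vs B: B wins 25–3.
A vs C: C wins 28–0.
A vs D: D wins 25–3.
A vs E: A wins 15–13.
B vs C: B wins 25–3.
B vs D: D wins 15–13.
B vs E: B wins 18–10.
C vs D: C wins 16–12.
C vs E: C wins 15–13.
D vs E: E wins 16–12.
No candidate beats all others: A beats E beats D beats A, a majority cycle.

No Condorcet winner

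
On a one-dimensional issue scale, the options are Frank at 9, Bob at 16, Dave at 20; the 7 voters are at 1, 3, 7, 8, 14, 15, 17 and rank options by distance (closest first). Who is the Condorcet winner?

Frank

With single-peaked preferences on a line, the Condorcet winner is the candidate closest to the median voter.
The median voter (position 8) is closest to Frank at 9.
Check: Frank vs Bob — voters closer to Frank: 4 of 7.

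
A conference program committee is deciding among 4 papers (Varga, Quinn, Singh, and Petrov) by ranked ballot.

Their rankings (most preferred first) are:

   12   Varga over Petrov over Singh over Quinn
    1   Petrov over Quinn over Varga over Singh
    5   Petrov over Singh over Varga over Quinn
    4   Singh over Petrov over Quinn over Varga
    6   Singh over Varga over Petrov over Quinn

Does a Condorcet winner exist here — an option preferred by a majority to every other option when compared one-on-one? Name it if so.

No Condorcet winner

Head-to-head results (28 voters total):
Varga vs Quinn: Varga wins 23–5.
Varga vs Singh: Singh wins 15–13.
Varga vs Petrov: Varga wins 18–10.
Quinn vs Singh: Singh wins 27–1.
Quinn vs Petrov: Petrov wins 28–0.
Singh vs Petrov: Petrov wins 18–10.
No candidate beats all others: Varga beats Petrov beats Singh beats Varga, a majority cycle.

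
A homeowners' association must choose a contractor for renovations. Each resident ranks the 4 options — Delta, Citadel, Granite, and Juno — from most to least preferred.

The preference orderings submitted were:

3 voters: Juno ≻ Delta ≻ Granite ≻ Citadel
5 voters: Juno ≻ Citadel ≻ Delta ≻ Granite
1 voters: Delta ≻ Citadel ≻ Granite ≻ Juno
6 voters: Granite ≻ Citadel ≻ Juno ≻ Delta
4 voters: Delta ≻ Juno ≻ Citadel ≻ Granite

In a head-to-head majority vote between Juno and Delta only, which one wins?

Juno

Ballots ranking Juno above Delta: 3+5+6 = 14.
Ballots ranking Delta above Juno: 1+4 = 5.
Juno wins the head-to-head, 14–5.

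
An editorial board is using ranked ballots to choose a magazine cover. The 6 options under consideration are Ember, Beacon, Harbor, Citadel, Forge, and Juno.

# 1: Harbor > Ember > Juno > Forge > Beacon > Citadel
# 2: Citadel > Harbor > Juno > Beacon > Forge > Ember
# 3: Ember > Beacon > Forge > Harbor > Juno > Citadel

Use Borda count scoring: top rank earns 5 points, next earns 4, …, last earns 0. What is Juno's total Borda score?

7

Borda scores:
  Ember: 4 + 0 + 5 = 9
  Beacon: 1 + 2 + 4 = 7
  Harbor: 5 + 4 + 2 = 11
  Citadel: 0 + 5 + 0 = 5
  Forge: 2 + 1 + 3 = 6
  Juno: 3 + 3 + 1 = 7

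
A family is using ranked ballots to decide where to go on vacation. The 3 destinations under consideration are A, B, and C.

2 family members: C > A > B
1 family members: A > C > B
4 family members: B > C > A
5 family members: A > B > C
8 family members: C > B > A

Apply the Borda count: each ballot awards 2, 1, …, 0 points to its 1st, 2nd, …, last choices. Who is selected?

Borda scores:
  A: 2·1 + 2 + 4·0 + 5·2 + 8·0 = 14
  B: 2·0 + 0 + 4·2 + 5·1 + 8·1 = 21
  C: 2·2 + 1 + 4·1 + 5·0 + 8·2 = 25
C has the highest total.

C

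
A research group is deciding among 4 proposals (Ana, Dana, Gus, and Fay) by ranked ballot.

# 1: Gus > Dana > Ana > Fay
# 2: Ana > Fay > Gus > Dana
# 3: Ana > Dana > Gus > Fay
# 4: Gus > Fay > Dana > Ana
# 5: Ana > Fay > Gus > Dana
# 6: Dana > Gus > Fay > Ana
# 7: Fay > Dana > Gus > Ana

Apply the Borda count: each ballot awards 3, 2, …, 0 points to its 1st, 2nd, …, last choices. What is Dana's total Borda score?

10

Borda scores:
  Ana: 1 + 3 + 3 + 0 + 3 + 0 + 0 = 10
  Dana: 2 + 0 + 2 + 1 + 0 + 3 + 2 = 10
  Gus: 3 + 1 + 1 + 3 + 1 + 2 + 1 = 12
  Fay: 0 + 2 + 0 + 2 + 2 + 1 + 3 = 10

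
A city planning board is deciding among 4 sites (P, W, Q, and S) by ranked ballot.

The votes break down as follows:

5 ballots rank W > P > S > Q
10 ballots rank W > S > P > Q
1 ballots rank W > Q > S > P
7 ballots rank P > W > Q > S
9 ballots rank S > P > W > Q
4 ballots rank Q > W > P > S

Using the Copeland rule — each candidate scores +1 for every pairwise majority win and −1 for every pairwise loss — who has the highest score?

W

Pairwise results:
  P vs W: W wins 20–16.
  P vs Q: P wins 31–5.
  P vs S: S wins 20–16.
  W vs Q: W wins 32–4.
  W vs S: W wins 27–9.
  Q vs S: S wins 24–12.
Copeland scores (wins − losses):
  P: 1 − 2 = -1
  W: 3 − 0 = 3
  Q: 0 − 3 = -3
  S: 2 − 1 = 1
W has the best Copeland score.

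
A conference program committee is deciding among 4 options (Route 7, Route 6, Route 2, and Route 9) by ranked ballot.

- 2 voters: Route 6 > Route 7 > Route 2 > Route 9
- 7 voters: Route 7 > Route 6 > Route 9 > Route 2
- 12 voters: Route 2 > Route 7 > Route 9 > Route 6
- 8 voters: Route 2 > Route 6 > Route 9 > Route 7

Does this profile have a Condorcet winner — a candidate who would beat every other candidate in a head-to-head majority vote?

Head-to-head results (29 voters total):
Route 7 vs Route 6: Route 7 wins 19–10.
Route 7 vs Route 2: Route 2 wins 20–9.
Route 7 vs Route 9: Route 7 wins 21–8.
Route 6 vs Route 2: Route 2 wins 20–9.
Route 6 vs Route 9: Route 6 wins 17–12.
Route 2 vs Route 9: Route 2 wins 22–7.
Route 2 beats each rival — Route 7 (20–9), Route 6 (20–9), Route 9 (22–7) — so Route 2 is the Condorcet winner.

Yes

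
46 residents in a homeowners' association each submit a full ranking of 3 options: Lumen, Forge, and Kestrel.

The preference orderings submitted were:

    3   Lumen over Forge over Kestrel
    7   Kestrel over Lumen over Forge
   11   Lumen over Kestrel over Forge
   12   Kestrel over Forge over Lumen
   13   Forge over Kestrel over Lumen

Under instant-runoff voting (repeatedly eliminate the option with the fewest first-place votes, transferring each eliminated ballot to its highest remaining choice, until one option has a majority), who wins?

Kestrel

Round 1: Kestrel 19, Lumen 14, Forge 13. Forge has the fewest and is eliminated.
Round 2: Kestrel 32, Lumen 14. Kestrel has a majority.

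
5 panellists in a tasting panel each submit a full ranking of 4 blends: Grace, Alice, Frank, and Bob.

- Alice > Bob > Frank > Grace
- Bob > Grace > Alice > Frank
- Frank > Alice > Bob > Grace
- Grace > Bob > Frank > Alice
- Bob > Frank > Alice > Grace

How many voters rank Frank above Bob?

1

Ballots ranking Frank above Bob: 1.
Ballots ranking Bob above Frank: 4.
So 1 of 5 voters prefer Frank to Bob.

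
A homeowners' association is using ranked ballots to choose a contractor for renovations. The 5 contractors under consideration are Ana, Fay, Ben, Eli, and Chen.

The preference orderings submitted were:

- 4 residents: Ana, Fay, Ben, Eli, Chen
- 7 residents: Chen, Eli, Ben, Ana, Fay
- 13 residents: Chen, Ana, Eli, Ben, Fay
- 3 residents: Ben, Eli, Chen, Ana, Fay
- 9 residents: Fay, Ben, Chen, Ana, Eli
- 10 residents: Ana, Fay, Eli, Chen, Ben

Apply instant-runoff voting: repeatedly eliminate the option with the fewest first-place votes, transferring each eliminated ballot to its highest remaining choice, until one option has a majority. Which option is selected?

Round 1: Chen 20, Ana 14, Fay 9, Ben 3, Eli 0. Eli has the fewest and is eliminated.
Round 2: Chen 20, Ana 14, Fay 9, Ben 3. Ben has the fewest and is eliminated.
Round 3: Chen 23, Ana 14, Fay 9. Fay has the fewest and is eliminated.
Round 4: Chen 32, Ana 14. Chen has a majority.

Chen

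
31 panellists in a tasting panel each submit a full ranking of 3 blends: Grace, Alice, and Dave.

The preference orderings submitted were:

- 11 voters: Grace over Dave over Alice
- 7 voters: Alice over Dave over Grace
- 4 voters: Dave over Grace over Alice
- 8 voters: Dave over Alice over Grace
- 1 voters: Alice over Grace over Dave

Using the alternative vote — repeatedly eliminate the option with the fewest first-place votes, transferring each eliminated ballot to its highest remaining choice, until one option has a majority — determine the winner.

Dave

Round 1: Dave 12, Grace 11, Alice 8. Alice has the fewest and is eliminated.
Round 2: Dave 19, Grace 12. Dave has a majority.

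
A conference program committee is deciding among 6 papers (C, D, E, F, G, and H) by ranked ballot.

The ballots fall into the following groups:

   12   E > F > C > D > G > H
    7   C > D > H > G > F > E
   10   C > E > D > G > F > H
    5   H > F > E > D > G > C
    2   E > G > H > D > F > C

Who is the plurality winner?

First-place vote totals:
  C: 17
  D: 0
  E: 14
  F: 0
  G: 0
  H: 5
C has the most first-place votes.

C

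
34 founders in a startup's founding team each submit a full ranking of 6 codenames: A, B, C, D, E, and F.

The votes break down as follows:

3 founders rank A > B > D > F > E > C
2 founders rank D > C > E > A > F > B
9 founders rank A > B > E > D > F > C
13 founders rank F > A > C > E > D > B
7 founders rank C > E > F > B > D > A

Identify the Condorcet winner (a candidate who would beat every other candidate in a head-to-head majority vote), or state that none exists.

Head-to-head results (34 voters total):
A vs B: A wins 27–7.
A vs C: A wins 25–9.
A vs D: A wins 25–9.
A vs E: A wins 25–9.
A vs F: F wins 20–14.
B vs C: C wins 22–12.
B vs D: B wins 19–15.
B vs E: E wins 22–12.
B vs F: F wins 22–12.
C vs D: C wins 20–14.
C vs E: C wins 22–12.
C vs F: F wins 25–9.
D vs E: E wins 29–5.
D vs F: F wins 20–14.
E vs F: E wins 18–16.
No candidate beats all others: A beats E beats F beats A, a majority cycle.

There is no Condorcet winner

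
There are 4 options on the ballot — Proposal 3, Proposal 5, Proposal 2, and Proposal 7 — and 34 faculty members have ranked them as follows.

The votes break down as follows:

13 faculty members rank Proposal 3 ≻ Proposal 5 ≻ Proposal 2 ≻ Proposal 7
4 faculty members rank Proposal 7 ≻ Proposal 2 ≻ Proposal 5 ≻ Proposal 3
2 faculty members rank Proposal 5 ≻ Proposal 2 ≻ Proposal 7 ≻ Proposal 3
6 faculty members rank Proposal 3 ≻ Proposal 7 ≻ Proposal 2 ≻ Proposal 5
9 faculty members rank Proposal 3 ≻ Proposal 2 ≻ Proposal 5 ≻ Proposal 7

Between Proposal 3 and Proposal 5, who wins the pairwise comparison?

Proposal 3

Ballots ranking Proposal 3 above Proposal 5: 13+6+9 = 28.
Ballots ranking Proposal 5 above Proposal 3: 4+2 = 6.
Proposal 3 wins the head-to-head, 28–6.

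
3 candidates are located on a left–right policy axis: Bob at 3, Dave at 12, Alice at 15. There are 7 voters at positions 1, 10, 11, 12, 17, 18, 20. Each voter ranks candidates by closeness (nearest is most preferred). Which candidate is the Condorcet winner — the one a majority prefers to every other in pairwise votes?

With single-peaked preferences on a line, the Condorcet winner is the candidate closest to the median voter.
The median voter (position 12) is closest to Dave at 12.
Check: Dave vs Bob — voters closer to Dave: 6 of 7.

Dave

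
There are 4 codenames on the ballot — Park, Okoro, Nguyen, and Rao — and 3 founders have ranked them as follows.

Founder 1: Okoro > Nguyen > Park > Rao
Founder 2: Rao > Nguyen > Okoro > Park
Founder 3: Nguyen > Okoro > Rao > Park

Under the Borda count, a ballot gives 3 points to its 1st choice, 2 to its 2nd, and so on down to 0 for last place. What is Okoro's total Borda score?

6

Borda scores:
  Park: 1 + 0 + 0 = 1
  Okoro: 3 + 1 + 2 = 6
  Nguyen: 2 + 2 + 3 = 7
  Rao: 0 + 3 + 1 = 4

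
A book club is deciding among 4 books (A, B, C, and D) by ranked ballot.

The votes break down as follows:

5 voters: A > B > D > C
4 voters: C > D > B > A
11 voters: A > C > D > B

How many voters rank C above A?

4

Ballots ranking C above A: 4.
Ballots ranking A above C: 5+11 = 16.
So 4 of 20 voters prefer C to A.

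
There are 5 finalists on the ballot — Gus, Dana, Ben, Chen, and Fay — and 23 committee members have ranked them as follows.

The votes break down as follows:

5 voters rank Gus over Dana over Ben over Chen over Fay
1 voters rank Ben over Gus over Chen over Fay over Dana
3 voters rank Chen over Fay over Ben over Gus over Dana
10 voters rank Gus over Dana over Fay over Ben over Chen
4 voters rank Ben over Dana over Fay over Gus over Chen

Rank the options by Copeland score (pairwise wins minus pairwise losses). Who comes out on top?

Gus

Pairwise results:
  Gus vs Dana: Gus wins 19–4.
  Gus vs Ben: Gus wins 15–8.
  Gus vs Chen: Gus wins 20–3.
  Gus vs Fay: Gus wins 16–7.
  Dana vs Ben: Dana wins 15–8.
  Dana vs Chen: Dana wins 19–4.
  Dana vs Fay: Dana wins 19–4.
  Ben vs Chen: Ben wins 20–3.
  Ben vs Fay: Fay wins 13–10.
  Chen vs Fay: Fay wins 14–9.
Copeland scores (wins − losses):
  Gus: 4 − 0 = 4
  Dana: 3 − 1 = 2
  Ben: 1 − 3 = -2
  Chen: 0 − 4 = -4
  Fay: 2 − 2 = 0
Gus has the best Copeland score.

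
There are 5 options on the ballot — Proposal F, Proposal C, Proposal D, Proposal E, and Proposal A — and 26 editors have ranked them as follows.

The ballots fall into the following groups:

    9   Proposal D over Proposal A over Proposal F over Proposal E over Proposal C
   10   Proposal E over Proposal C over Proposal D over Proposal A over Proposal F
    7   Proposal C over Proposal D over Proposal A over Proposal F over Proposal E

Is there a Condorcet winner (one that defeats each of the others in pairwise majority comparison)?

No

Head-to-head results (26 voters total):
Proposal F vs Proposal C: Proposal C wins 17–9.
Proposal F vs Proposal D: Proposal D wins 26–0.
Proposal F vs Proposal E: Proposal F wins 16–10.
Proposal F vs Proposal A: Proposal A wins 26–0.
Proposal C vs Proposal D: Proposal C wins 17–9.
Proposal C vs Proposal E: Proposal E wins 19–7.
Proposal C vs Proposal A: Proposal C wins 17–9.
Proposal D vs Proposal E: Proposal D wins 16–10.
Proposal D vs Proposal A: Proposal D wins 26–0.
Proposal E vs Proposal A: Proposal A wins 16–10.
No candidate beats all others: Proposal F beats Proposal E beats Proposal C beats Proposal F, a majority cycle.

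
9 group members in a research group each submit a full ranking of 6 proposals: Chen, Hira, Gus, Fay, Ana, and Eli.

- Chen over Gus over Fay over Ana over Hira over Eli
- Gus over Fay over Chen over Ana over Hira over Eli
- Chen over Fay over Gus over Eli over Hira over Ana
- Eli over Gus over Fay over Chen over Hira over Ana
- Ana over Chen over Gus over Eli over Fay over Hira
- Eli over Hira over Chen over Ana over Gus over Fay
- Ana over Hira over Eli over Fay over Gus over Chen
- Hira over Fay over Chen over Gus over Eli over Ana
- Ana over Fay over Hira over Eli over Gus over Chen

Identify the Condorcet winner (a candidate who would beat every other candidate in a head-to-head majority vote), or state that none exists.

Head-to-head results (9 voters total):
Chen vs Hira: Chen wins 5–4.
Chen vs Gus: Chen wins 5–4.
Chen vs Fay: Fay wins 5–4.
Chen vs Ana: Chen wins 6–3.
Chen vs Eli: Chen wins 5–4.
Hira vs Gus: Gus wins 5–4.
Hira vs Fay: Fay wins 6–3.
Hira vs Ana: Ana wins 5–4.
Hira vs Eli: Hira wins 5–4.
Gus vs Fay: Gus wins 5–4.
Gus vs Ana: Gus wins 5–4.
Gus vs Eli: Gus wins 5–4.
Fay vs Ana: Fay wins 5–4.
Fay vs Eli: Fay wins 5–4.
Ana vs Eli: Ana wins 5–4.
No candidate beats all others: Chen beats Gus beats Fay beats Chen, a majority cycle.

No Condorcet winner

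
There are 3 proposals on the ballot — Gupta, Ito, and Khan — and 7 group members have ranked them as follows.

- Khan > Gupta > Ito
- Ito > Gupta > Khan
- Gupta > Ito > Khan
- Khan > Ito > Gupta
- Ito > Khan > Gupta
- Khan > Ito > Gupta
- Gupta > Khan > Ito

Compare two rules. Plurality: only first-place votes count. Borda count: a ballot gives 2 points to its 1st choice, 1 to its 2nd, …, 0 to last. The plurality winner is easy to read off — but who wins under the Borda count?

Plurality first-place counts: Gupta 2, Ito 2, Khan 3 → Khan.
Borda totals: Gupta 6, Ito 7, Khan 8 → Khan.

Khan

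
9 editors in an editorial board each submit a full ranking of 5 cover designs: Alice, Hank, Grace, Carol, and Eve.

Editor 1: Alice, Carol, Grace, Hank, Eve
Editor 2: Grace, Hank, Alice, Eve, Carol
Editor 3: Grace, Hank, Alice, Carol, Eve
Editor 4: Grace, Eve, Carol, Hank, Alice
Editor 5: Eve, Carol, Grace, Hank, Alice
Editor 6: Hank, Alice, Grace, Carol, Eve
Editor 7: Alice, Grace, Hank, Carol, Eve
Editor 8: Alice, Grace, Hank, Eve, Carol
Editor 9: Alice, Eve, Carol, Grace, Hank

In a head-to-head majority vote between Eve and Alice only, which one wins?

Alice

Ballots ranking Eve above Alice: 2.
Ballots ranking Alice above Eve: 7.
Alice wins the head-to-head, 7–2.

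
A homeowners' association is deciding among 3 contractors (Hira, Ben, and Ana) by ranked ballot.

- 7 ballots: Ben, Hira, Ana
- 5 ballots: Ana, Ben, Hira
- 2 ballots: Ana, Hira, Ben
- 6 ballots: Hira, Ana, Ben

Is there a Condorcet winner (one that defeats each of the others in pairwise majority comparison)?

Head-to-head results (20 voters total):
Hira vs Ben: Ben wins 12–8.
Hira vs Ana: Hira wins 13–7.
Ben vs Ana: Ana wins 13–7.
No candidate beats all others: Hira beats Ana beats Ben beats Hira, a majority cycle.

No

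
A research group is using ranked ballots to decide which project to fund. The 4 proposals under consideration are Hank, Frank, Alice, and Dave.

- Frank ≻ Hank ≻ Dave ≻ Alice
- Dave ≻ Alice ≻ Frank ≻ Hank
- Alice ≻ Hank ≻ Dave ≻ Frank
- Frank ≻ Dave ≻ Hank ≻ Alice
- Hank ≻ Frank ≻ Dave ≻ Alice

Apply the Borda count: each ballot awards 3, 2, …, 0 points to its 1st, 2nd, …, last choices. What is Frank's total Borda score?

9

Borda scores:
  Hank: 2 + 0 + 2 + 1 + 3 = 8
  Frank: 3 + 1 + 0 + 3 + 2 = 9
  Alice: 0 + 2 + 3 + 0 + 0 = 5
  Dave: 1 + 3 + 1 + 2 + 1 = 8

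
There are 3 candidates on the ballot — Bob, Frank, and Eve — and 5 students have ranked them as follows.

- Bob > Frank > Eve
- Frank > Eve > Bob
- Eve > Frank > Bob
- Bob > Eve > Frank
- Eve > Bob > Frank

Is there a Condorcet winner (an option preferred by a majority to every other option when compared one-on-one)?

Yes

Head-to-head results (5 voters total):
Bob vs Frank: Bob wins 3–2.
Bob vs Eve: Eve wins 3–2.
Frank vs Eve: Eve wins 3–2.
Eve beats each rival — Bob (3–2), Frank (3–2) — so Eve is the Condorcet winner.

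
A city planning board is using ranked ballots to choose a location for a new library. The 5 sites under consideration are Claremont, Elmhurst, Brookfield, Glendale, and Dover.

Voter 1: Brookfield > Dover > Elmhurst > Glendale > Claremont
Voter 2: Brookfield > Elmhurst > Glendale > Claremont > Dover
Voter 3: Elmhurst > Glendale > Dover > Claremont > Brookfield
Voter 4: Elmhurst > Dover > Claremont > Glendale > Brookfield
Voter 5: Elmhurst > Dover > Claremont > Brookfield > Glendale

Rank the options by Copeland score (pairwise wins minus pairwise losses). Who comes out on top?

Pairwise results:
  Claremont vs Elmhurst: Elmhurst wins 5–0.
  Claremont vs Brookfield: Claremont wins 3–2.
  Claremont vs Glendale: Glendale wins 3–2.
  Claremont vs Dover: Dover wins 4–1.
  Elmhurst vs Brookfield: Elmhurst wins 3–2.
  Elmhurst vs Glendale: Elmhurst wins 5–0.
  Elmhurst vs Dover: Elmhurst wins 4–1.
  Brookfield vs Glendale: Brookfield wins 3–2.
  Brookfield vs Dover: Dover wins 3–2.
  Glendale vs Dover: Dover wins 3–2.
Copeland scores (wins − losses):
  Claremont: 1 − 3 = -2
  Elmhurst: 4 − 0 = 4
  Brookfield: 1 − 3 = -2
  Glendale: 1 − 3 = -2
  Dover: 3 − 1 = 2
Elmhurst has the best Copeland score.

Elmhurst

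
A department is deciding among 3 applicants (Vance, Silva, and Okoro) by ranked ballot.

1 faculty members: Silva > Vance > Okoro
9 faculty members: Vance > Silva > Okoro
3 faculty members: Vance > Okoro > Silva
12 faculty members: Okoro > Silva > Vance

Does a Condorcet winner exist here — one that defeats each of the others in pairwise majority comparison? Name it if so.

Head-to-head results (25 voters total):
Vance vs Silva: Silva wins 13–12.
Vance vs Okoro: Vance wins 13–12.
Silva vs Okoro: Okoro wins 15–10.
No candidate beats all others: Vance beats Okoro beats Silva beats Vance, a majority cycle.

None — there is no Condorcet winner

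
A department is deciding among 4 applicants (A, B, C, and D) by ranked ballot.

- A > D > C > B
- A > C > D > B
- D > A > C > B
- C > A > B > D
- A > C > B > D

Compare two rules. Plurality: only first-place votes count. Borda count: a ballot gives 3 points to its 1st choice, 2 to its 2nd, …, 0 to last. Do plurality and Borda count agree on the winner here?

Plurality first-place counts: A 3, B 0, C 1, D 1 → A.
Borda totals: A 13, B 2, C 9, D 6 → A.
The two rules agree on A.

Yes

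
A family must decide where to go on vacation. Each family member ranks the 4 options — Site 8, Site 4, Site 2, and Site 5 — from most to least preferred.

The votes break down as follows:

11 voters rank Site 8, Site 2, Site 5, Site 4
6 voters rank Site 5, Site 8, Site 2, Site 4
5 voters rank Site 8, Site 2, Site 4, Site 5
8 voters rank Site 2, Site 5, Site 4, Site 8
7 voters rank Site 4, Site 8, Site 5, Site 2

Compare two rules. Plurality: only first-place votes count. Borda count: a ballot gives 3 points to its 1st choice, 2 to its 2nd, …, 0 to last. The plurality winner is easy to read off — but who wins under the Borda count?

Site 8

Plurality first-place counts: Site 8 16, Site 4 7, Site 2 8, Site 5 6 → Site 8.
Borda totals: Site 8 74, Site 4 34, Site 2 62, Site 5 52 → Site 8.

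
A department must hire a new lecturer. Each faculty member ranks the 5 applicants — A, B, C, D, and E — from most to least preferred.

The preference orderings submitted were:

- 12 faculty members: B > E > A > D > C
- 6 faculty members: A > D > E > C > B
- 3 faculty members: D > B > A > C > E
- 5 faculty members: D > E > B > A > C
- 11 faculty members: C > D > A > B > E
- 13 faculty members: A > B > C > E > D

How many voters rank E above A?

Ballots ranking E above A: 12+5 = 17.
Ballots ranking A above E: 6+3+11+13 = 33.
So 17 of 50 voters prefer E to A.

17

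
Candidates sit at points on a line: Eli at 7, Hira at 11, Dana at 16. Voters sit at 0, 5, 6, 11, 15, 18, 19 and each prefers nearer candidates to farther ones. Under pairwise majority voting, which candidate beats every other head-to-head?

With single-peaked preferences on a line, the Condorcet winner is the candidate closest to the median voter.
The median voter (position 11) is closest to Hira at 11.
Check: Hira vs Eli — voters closer to Hira: 4 of 7.

Hira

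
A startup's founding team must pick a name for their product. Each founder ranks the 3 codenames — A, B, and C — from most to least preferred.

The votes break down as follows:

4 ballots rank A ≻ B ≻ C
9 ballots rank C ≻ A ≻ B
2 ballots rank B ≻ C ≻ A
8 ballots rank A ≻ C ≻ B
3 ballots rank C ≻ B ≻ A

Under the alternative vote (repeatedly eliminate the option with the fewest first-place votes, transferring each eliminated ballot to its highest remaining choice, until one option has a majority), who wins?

C

Round 1: A 12, C 12, B 2. B has the fewest and is eliminated.
Round 2: C 14, A 12. C has a majority.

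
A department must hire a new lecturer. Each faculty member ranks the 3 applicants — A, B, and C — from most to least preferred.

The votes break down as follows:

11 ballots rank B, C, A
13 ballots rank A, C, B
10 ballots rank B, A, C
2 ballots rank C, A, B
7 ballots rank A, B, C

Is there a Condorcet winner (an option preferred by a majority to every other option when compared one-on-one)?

Head-to-head results (43 voters total):
A vs B: A wins 22–21.
A vs C: A wins 30–13.
B vs C: B wins 28–15.
A beats each rival — B (22–21), C (30–13) — so A is the Condorcet winner.

Yes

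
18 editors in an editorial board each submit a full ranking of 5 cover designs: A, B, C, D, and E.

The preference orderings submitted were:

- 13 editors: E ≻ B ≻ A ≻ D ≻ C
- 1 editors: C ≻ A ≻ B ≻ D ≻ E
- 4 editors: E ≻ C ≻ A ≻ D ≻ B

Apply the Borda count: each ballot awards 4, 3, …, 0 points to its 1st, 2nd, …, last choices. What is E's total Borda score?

Borda scores:
  A: 13·2 + 3 + 4·2 = 37
  B: 13·3 + 2 + 4·0 = 41
  C: 13·0 + 4 + 4·3 = 16
  D: 13·1 + 1 + 4·1 = 18
  E: 13·4 + 0 + 4·4 = 68

68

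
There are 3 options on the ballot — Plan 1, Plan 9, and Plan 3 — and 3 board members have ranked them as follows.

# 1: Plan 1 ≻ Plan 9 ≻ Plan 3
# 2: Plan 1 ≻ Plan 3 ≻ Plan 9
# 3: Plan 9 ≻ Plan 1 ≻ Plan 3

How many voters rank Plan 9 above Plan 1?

Ballots ranking Plan 9 above Plan 1: 1.
Ballots ranking Plan 1 above Plan 9: 2.
So 1 of 3 voters prefer Plan 9 to Plan 1.

1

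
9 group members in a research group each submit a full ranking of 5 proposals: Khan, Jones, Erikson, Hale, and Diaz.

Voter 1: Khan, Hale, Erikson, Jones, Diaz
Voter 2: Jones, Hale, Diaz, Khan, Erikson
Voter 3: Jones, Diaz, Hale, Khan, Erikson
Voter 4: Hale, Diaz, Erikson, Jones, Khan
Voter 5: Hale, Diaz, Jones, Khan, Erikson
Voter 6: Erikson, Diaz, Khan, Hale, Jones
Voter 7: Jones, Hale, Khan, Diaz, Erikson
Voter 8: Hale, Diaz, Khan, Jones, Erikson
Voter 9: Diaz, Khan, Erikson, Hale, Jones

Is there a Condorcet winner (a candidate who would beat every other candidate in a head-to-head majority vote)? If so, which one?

Head-to-head results (9 voters total):
Khan vs Jones: Jones wins 5–4.
Khan vs Erikson: Khan wins 7–2.
Khan vs Hale: Hale wins 6–3.
Khan vs Diaz: Diaz wins 7–2.
Jones vs Erikson: Jones wins 5–4.
Jones vs Hale: Hale wins 6–3.
Jones vs Diaz: Diaz wins 5–4.
Erikson vs Hale: Hale wins 7–2.
Erikson vs Diaz: Diaz wins 7–2.
Hale vs Diaz: Hale wins 6–3.
Hale beats each rival — Khan (6–3), Jones (6–3), Erikson (7–2), Diaz (6–3) — so Hale is the Condorcet winner.

Hale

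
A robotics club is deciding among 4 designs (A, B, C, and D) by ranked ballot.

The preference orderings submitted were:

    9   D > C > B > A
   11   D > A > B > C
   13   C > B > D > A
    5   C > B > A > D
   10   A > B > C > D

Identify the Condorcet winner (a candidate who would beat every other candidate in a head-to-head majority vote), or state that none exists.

Head-to-head results (48 voters total):
A vs B: B wins 27–21.
A vs C: C wins 27–21.
A vs D: D wins 33–15.
B vs C: C wins 27–21.
B vs D: B wins 28–20.
C vs D: C wins 28–20.
C beats each rival — A (27–21), B (27–21), D (28–20) — so C is the Condorcet winner.

C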